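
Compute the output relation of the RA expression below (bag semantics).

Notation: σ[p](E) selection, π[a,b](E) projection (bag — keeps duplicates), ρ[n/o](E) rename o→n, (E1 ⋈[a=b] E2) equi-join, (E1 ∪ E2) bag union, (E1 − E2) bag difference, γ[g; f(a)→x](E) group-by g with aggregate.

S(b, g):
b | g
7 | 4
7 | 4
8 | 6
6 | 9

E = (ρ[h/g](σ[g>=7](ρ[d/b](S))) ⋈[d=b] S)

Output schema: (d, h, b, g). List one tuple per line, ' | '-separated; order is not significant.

Row counts bottom-up:
  S → 4
  ρ[d/b](S) → 4
  σ[g>=7](ρ[d/b](S)) → 1
  ρ[h/g](σ[g>=7](ρ[d/b](S))) → 1
  S → 4
  (ρ[h/g](σ[g>=7](ρ[d/b](S))) ⋈[d=b] S) → 1

== RESULT ==
d | h | b | g
6 | 9 | 6 | 9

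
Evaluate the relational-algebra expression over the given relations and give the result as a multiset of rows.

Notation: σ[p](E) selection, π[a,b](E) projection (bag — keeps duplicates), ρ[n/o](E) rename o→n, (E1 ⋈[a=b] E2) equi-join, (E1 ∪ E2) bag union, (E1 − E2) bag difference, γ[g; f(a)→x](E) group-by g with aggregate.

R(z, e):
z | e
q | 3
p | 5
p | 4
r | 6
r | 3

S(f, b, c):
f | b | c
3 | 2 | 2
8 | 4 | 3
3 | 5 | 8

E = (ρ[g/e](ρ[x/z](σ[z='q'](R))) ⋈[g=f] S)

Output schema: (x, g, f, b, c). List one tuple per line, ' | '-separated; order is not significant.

Row counts bottom-up:
  R → 5
  σ[z='q'](R) → 1
  ρ[x/z](σ[z='q'](R)) → 1
  ρ[g/e](ρ[x/z](σ[z='q'](R))) → 1
  S → 3
  (ρ[g/e](ρ[x/z](σ[z='q'](R))) ⋈[g=f] S) → 2

== RESULT ==
x | g | f | b | c
q | 3 | 3 | 2 | 2
q | 3 | 3 | 5 | 8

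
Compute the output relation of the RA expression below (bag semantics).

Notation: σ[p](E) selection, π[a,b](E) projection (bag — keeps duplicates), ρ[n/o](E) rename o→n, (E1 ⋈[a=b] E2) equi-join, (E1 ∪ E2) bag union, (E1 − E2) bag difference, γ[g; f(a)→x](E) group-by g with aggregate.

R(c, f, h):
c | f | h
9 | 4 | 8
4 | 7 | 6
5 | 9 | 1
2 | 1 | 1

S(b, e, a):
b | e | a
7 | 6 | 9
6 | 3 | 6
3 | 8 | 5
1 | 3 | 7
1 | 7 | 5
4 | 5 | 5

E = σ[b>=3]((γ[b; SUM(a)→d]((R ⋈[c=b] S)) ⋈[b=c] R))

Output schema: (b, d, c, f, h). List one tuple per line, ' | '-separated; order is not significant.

Stepwise |·|:
  R → 4
  S → 6
  (R ⋈[c=b] S) → 1
  γ[b; SUM(a)→d]((R ⋈[c=b] S)) → 1
  R → 4
  (γ[b; SUM(a)→d]((R ⋈[c=b] S)) ⋈[b=c] R) → 1
  σ[b>=3]((γ[b; SUM(a)→d]((R ⋈[c=b] S)) ⋈[b=c] R)) → 1

== RESULT ==
b | d | c | f | h
4 | 5 | 4 | 7 | 6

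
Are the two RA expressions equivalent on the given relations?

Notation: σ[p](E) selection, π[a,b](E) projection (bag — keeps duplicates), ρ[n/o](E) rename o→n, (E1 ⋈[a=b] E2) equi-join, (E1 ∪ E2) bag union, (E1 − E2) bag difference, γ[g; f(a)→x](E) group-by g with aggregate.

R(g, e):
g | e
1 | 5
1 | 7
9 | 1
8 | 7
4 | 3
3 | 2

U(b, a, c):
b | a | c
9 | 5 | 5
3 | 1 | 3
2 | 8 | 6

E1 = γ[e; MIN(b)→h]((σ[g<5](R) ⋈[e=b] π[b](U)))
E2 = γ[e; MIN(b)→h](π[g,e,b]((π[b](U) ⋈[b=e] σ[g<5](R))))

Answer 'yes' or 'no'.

E1 stepwise |·|:
  R → 6
  σ[g<5](R) → 4
  U → 3
  π[b](U) → 3
  (σ[g<5](R) ⋈[e=b] π[b](U)) → 2
  γ[e; MIN(b)→h]((σ[g<5](R) ⋈[e=b] π[b](U))) → 2
E2 stepwise |·|:
  U → 3
  π[b](U) → 3
  R → 6
  σ[g<5](R) → 4
  (π[b](U) ⋈[b=e] σ[g<5](R)) → 2
  π[g,e,b]((π[b](U) ⋈[b=e] σ[g<5](R))) → 2
  γ[e; MIN(b)→h](π[g,e,b]((π[b](U) ⋈[b=e] σ[g<5](R)))) → 2

E1 and E2 produce the same multiset:
e | h
2 | 2
3 | 3

yes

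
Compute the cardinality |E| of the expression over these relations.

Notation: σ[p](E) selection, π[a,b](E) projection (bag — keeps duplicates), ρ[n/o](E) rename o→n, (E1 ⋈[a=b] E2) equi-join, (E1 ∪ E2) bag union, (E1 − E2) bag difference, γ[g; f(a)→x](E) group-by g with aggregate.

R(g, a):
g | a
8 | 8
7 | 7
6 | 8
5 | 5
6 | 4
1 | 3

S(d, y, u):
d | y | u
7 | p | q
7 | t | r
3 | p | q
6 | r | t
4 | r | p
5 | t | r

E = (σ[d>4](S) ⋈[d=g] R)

Per-node cardinality:
  S → 6
  σ[d>4](S) → 4
  R → 6
  (σ[d>4](S) ⋈[d=g] R) → 5

|E| = 5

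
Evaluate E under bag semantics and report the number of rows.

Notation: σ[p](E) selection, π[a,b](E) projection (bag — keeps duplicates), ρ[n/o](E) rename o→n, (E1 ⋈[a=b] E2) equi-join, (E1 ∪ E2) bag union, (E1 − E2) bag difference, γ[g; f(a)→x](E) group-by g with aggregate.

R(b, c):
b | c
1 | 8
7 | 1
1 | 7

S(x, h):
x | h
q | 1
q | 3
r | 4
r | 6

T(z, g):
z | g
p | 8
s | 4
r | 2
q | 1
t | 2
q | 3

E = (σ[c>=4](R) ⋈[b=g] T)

Per-node cardinality:
  R → 3
  σ[c>=4](R) → 2
  T → 6
  (σ[c>=4](R) ⋈[b=g] T) → 2

|E| = 2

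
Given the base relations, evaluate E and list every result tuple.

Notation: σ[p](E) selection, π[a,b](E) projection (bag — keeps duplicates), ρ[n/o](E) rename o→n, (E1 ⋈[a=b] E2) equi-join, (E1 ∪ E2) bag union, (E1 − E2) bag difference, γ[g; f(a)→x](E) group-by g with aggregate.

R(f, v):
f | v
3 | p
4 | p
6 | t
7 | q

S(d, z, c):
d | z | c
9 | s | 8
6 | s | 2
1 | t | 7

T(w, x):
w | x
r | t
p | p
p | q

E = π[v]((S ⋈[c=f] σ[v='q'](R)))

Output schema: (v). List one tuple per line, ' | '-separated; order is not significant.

Per-node cardinality:
  S → 3
  R → 4
  σ[v='q'](R) → 1
  (S ⋈[c=f] σ[v='q'](R)) → 1
  π[v]((S ⋈[c=f] σ[v='q'](R))) → 1

== RESULT ==
v
q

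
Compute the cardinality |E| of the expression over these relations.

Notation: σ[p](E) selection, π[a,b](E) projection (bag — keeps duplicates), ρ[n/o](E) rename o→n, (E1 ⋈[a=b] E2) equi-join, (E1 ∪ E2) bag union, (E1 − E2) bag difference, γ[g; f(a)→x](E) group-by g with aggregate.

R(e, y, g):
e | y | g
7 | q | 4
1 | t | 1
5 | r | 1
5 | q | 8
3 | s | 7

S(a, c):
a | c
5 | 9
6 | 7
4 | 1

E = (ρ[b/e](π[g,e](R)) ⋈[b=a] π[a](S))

Row counts bottom-up:
  R → 5
  π[g,e](R) → 5
  ρ[b/e](π[g,e](R)) → 5
  S → 3
  π[a](S) → 3
  (ρ[b/e](π[g,e](R)) ⋈[b=a] π[a](S)) → 2

|E| = 2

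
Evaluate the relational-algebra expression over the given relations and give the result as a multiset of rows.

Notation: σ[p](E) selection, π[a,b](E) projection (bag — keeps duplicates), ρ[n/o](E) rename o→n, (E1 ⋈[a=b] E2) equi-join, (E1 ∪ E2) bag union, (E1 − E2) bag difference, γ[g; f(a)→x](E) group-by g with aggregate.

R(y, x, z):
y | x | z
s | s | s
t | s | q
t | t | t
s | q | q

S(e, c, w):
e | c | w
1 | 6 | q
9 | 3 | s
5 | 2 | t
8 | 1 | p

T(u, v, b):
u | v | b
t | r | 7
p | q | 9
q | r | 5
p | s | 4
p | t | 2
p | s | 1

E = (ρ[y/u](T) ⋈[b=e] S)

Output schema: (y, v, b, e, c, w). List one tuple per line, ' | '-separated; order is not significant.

Row counts bottom-up:
  T → 6
  ρ[y/u](T) → 6
  S → 4
  (ρ[y/u](T) ⋈[b=e] S) → 3

== RESULT ==
y | v | b | e | c | w
p | q | 9 | 9 | 3 | s
p | s | 1 | 1 | 6 | q
q | r | 5 | 5 | 2 | t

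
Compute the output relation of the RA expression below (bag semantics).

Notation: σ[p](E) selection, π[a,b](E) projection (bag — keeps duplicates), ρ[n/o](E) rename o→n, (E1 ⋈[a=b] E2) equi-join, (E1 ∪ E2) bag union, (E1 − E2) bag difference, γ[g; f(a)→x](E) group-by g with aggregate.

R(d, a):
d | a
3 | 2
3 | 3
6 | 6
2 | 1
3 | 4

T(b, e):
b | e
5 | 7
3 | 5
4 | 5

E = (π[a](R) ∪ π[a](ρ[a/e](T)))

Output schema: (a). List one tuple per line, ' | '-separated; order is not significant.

Subexpression sizes:
  R → 5
  π[a](R) → 5
  T → 3
  ρ[a/e](T) → 3
  π[a](ρ[a/e](T)) → 3
  (π[a](R) ∪ π[a](ρ[a/e](T))) → 8

== RESULT ==
a
1
2
3
4
5
5
6
7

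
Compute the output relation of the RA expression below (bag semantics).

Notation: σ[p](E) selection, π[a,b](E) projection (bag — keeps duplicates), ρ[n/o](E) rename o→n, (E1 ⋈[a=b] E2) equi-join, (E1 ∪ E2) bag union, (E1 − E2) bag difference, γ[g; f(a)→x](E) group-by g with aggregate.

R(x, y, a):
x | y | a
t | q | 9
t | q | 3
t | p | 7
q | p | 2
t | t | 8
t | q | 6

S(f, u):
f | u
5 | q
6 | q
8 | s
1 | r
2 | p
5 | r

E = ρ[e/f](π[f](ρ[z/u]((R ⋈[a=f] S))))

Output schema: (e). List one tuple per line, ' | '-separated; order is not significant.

Per-node cardinality:
  R → 6
  S → 6
  (R ⋈[a=f] S) → 3
  ρ[z/u]((R ⋈[a=f] S)) → 3
  π[f](ρ[z/u]((R ⋈[a=f] S))) → 3
  ρ[e/f](π[f](ρ[z/u]((R ⋈[a=f] S)))) → 3

== RESULT ==
e
2
6
8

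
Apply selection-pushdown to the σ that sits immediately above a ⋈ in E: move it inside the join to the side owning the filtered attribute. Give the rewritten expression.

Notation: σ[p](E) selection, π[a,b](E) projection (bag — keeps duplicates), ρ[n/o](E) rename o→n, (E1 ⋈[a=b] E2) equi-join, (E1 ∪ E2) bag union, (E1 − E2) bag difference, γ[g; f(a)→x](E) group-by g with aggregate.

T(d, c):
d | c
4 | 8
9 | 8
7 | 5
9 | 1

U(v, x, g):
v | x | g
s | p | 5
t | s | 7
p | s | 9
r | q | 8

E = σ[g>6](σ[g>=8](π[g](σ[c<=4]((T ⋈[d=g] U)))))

σ filters on c, owned by the left side.
E' = σ[g>6](σ[g>=8](π[g]((σ[c<=4](T) ⋈[d=g] U))))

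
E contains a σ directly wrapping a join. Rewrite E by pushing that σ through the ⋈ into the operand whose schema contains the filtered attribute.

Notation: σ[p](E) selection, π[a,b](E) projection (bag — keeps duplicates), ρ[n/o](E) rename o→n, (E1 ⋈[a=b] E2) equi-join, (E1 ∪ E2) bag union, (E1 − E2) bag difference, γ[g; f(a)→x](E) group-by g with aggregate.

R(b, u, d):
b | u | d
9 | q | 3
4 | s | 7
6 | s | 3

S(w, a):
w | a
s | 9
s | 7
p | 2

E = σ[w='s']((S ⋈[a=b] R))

σ filters on w, owned by the left side.
E' = (σ[w='s'](S) ⋈[a=b] R)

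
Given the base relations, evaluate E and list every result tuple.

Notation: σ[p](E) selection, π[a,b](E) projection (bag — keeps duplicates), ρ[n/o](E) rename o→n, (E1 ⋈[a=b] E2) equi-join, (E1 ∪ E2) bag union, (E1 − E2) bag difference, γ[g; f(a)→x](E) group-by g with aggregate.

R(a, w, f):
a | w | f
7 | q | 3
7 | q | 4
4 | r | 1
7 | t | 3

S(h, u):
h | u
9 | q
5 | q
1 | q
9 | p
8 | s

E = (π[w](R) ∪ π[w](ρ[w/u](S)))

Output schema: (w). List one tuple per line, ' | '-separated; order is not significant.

Row counts bottom-up:
  R → 4
  π[w](R) → 4
  S → 5
  ρ[w/u](S) → 5
  π[w](ρ[w/u](S)) → 5
  (π[w](R) ∪ π[w](ρ[w/u](S))) → 9

== RESULT ==
w
p
q
q
q
q
q
r
s
t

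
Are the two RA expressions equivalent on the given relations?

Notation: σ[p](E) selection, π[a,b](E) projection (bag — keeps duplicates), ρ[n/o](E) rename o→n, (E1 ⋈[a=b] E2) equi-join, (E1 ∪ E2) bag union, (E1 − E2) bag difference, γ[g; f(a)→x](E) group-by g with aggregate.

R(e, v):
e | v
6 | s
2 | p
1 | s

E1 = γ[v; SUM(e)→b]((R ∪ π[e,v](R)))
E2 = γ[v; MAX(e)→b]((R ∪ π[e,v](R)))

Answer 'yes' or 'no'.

E1 row counts bottom-up:
  R → 3
  R → 3
  π[e,v](R) → 3
  (R ∪ π[e,v](R)) → 6
  γ[v; SUM(e)→b]((R ∪ π[e,v](R))) → 2
E2 row counts bottom-up:
  R → 3
  R → 3
  π[e,v](R) → 3
  (R ∪ π[e,v](R)) → 6
  γ[v; MAX(e)→b]((R ∪ π[e,v](R))) → 2

E1 result:
v | b
p | 4
s | 14
E2 result:
v | b
p | 2
s | 6
Witness: ('p', 4) appears 1× in E1 but 0× in E2.

no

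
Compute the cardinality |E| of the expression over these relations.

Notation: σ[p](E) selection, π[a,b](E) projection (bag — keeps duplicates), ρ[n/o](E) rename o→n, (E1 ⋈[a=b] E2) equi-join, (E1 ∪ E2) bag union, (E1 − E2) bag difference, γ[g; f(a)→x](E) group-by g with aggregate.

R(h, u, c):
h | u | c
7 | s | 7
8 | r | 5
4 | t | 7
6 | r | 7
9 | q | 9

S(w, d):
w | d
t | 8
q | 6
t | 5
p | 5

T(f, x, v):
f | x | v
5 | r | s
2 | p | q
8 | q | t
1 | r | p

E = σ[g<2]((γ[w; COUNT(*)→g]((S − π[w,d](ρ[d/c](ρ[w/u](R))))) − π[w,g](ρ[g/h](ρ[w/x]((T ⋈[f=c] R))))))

Row counts bottom-up:
  S → 4
  R → 5
  ρ[w/u](R) → 5
  ρ[d/c](ρ[w/u](R)) → 5
  π[w,d](ρ[d/c](ρ[w/u](R))) → 5
  (S − π[w,d](ρ[d/c](ρ[w/u](R)))) → 4
  γ[w; COUNT(*)→g]((S − π[w,d](ρ[d/c](ρ[w/u](R))))) → 3
  T → 4
  R → 5
  (T ⋈[f=c] R) → 1
  ρ[w/x]((T ⋈[f=c] R)) → 1
  ρ[g/h](ρ[w/x]((T ⋈[f=c] R))) → 1
  π[w,g](ρ[g/h](ρ[w/x]((T ⋈[f=c] R)))) → 1
  (γ[w; COUNT(*)→g]((S − π[w,d](ρ[d/c](ρ[w/u](R))))) − π[w,g](ρ[g/h](ρ[w/x]((T ⋈[f=c] R))))) → 3
  σ[g<2]((γ[w; COUNT(*)→g]((S − π[w,d](ρ[d/c](ρ[w/u](R))))) − π[w,g](ρ[g/h](ρ[w/x]((T ⋈[f=c] R)))))) → 2

|E| = 2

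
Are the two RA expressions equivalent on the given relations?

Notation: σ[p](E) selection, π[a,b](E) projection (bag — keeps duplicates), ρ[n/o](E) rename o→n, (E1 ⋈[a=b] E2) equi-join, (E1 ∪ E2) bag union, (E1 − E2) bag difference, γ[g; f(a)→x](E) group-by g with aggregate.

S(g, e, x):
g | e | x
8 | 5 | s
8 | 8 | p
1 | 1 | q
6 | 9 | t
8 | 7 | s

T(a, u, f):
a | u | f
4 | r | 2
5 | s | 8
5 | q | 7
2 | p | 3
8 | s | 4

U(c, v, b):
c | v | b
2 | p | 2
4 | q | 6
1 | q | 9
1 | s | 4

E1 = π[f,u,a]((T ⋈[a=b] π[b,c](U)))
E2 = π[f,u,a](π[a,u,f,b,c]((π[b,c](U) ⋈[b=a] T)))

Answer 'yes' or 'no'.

E1 row counts bottom-up:
  T → 5
  U → 4
  π[b,c](U) → 4
  (T ⋈[a=b] π[b,c](U)) → 2
  π[f,u,a]((T ⋈[a=b] π[b,c](U))) → 2
E2 row counts bottom-up:
  U → 4
  π[b,c](U) → 4
  T → 5
  (π[b,c](U) ⋈[b=a] T) → 2
  π[a,u,f,b,c]((π[b,c](U) ⋈[b=a] T)) → 2
  π[f,u,a](π[a,u,f,b,c]((π[b,c](U) ⋈[b=a] T))) → 2

E1 and E2 produce the same multiset:
f | u | a
2 | r | 4
3 | p | 2

yes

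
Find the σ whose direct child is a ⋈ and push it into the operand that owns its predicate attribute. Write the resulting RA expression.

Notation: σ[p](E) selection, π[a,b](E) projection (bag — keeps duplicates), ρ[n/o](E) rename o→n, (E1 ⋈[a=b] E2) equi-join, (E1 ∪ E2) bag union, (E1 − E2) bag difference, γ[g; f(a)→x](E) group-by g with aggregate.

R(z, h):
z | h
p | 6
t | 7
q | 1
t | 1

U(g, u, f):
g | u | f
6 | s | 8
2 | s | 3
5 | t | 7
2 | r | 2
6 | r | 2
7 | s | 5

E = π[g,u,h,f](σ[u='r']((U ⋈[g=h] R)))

σ filters on u, owned by the left side.
E' = π[g,u,h,f]((σ[u='r'](U) ⋈[g=h] R))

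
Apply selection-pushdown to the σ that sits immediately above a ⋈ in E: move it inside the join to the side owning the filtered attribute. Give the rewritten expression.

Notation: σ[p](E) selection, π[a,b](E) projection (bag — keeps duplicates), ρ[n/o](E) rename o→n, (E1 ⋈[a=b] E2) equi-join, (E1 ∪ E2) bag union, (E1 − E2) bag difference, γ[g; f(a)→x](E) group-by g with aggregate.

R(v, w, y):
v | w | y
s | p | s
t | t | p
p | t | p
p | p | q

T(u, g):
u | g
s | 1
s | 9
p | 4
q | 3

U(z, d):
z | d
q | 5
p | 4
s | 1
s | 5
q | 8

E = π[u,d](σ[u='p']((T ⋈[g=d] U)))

σ filters on u, owned by the left side.
E' = π[u,d]((σ[u='p'](T) ⋈[g=d] U))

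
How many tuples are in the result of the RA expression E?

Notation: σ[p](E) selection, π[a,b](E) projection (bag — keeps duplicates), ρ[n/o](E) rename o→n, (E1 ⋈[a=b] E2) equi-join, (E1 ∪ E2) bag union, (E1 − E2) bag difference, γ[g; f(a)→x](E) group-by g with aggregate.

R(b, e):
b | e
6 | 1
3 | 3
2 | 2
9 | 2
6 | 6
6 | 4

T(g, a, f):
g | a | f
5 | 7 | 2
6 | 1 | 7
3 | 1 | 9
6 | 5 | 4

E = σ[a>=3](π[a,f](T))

Subexpression sizes:
  T → 4
  π[a,f](T) → 4
  σ[a>=3](π[a,f](T)) → 2

|E| = 2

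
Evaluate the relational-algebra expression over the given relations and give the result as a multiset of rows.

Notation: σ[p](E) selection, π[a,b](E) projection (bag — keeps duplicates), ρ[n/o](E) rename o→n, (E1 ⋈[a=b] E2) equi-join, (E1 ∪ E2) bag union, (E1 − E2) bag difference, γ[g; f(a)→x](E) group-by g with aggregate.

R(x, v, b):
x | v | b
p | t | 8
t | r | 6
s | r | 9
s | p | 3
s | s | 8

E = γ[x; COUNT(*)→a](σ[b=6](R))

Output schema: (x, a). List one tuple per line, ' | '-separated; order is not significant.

Stepwise |·|:
  R → 5
  σ[b=6](R) → 1
  γ[x; COUNT(*)→a](σ[b=6](R)) → 1

== RESULT ==
x | a
t | 1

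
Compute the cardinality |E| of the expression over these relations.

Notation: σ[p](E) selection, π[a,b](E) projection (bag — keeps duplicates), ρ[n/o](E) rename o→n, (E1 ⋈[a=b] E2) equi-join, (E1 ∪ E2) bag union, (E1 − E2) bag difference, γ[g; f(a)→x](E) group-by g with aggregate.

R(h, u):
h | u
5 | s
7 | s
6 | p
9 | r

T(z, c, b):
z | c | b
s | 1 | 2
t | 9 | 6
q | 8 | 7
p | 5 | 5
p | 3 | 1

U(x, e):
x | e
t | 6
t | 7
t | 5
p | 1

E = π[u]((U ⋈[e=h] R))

Per-node cardinality:
  U → 4
  R → 4
  (U ⋈[e=h] R) → 3
  π[u]((U ⋈[e=h] R)) → 3

|E| = 3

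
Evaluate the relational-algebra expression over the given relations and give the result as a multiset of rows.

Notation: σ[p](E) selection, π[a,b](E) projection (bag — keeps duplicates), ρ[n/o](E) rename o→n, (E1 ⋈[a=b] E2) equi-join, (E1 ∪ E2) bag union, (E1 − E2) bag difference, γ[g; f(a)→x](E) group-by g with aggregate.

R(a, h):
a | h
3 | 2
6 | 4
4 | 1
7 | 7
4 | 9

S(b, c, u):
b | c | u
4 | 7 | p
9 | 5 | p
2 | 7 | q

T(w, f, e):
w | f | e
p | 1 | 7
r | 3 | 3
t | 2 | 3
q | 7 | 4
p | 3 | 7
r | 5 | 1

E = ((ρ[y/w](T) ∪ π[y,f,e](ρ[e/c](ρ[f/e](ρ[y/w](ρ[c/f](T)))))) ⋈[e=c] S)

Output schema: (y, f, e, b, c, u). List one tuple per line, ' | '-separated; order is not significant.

Row counts bottom-up:
  T → 6
  ρ[y/w](T) → 6
  T → 6
  ρ[c/f](T) → 6
  ρ[y/w](ρ[c/f](T)) → 6
  ρ[f/e](ρ[y/w](ρ[c/f](T))) → 6
  ρ[e/c](ρ[f/e](ρ[y/w](ρ[c/f](T)))) → 6
  π[y,f,e](ρ[e/c](ρ[f/e](ρ[y/w](ρ[c/f](T))))) → 6
  (ρ[y/w](T) ∪ π[y,f,e](ρ[e/c](ρ[f/e](ρ[y/w](ρ[c/f](T)))))) → 12
  S → 3
  ((ρ[y/w](T) ∪ π[y,f,e](ρ[e/c](ρ[f/e](ρ[y/w](ρ[c/f](T)))))) ⋈[e=c] S) → 7

== RESULT ==
y | f | e | b | c | u
p | 1 | 7 | 2 | 7 | q
p | 1 | 7 | 4 | 7 | p
p | 3 | 7 | 2 | 7 | q
p | 3 | 7 | 4 | 7 | p
q | 4 | 7 | 2 | 7 | q
q | 4 | 7 | 4 | 7 | p
r | 1 | 5 | 9 | 5 | p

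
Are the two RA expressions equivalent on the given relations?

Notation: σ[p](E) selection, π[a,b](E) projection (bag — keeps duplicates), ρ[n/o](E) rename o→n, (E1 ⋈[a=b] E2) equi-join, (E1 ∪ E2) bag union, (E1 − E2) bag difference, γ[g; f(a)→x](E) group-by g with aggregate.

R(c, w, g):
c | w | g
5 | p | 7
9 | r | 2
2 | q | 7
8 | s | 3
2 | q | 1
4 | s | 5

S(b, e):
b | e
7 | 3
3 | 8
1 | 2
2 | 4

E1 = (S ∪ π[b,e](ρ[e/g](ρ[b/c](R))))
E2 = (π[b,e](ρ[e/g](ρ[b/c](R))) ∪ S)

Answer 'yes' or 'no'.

E1 row counts bottom-up:
  S → 4
  R → 6
  ρ[b/c](R) → 6
  ρ[e/g](ρ[b/c](R)) → 6
  π[b,e](ρ[e/g](ρ[b/c](R))) → 6
  (S ∪ π[b,e](ρ[e/g](ρ[b/c](R)))) → 10
E2 row counts bottom-up:
  R → 6
  ρ[b/c](R) → 6
  ρ[e/g](ρ[b/c](R)) → 6
  π[b,e](ρ[e/g](ρ[b/c](R))) → 6
  S → 4
  (π[b,e](ρ[e/g](ρ[b/c](R))) ∪ S) → 10

E1 and E2 produce the same multiset:
b | e
1 | 2
2 | 1
2 | 4
2 | 7
3 | 8
4 | 5
5 | 7
7 | 3
8 | 3
9 | 2

yes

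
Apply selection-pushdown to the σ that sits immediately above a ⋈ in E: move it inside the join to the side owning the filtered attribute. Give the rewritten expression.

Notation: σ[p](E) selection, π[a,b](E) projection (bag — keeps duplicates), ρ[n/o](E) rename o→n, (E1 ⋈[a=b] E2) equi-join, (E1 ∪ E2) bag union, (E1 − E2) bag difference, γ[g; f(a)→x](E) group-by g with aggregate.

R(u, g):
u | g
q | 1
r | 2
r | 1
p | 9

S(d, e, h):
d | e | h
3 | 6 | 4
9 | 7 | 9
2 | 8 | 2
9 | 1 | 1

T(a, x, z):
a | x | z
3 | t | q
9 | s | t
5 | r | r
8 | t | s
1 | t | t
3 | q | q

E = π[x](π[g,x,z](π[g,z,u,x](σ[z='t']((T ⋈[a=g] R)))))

σ filters on z, owned by the left side.
E' = π[x](π[g,x,z](π[g,z,u,x]((σ[z='t'](T) ⋈[a=g] R))))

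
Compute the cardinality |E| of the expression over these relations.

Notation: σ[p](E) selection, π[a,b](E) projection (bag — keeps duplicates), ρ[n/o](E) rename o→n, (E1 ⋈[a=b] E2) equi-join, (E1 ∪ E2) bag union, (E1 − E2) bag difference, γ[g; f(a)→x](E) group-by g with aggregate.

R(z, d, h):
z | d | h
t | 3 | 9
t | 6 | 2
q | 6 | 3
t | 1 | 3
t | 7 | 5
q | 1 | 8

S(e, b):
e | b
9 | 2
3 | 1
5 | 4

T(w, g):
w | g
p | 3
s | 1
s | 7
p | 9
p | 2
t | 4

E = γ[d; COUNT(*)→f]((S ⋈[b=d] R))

Row counts bottom-up:
  S → 3
  R → 6
  (S ⋈[b=d] R) → 2
  γ[d; COUNT(*)→f]((S ⋈[b=d] R)) → 1

|E| = 1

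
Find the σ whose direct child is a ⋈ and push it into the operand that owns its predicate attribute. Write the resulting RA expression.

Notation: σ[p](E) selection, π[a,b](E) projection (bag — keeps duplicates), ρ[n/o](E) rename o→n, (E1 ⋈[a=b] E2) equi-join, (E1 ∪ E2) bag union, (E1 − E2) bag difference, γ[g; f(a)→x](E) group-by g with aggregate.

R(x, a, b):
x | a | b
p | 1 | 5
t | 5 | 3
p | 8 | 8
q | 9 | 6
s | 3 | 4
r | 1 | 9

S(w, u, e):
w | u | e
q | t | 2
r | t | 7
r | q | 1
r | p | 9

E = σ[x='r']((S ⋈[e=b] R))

σ filters on x, owned by the right side.
E' = (S ⋈[e=b] σ[x='r'](R))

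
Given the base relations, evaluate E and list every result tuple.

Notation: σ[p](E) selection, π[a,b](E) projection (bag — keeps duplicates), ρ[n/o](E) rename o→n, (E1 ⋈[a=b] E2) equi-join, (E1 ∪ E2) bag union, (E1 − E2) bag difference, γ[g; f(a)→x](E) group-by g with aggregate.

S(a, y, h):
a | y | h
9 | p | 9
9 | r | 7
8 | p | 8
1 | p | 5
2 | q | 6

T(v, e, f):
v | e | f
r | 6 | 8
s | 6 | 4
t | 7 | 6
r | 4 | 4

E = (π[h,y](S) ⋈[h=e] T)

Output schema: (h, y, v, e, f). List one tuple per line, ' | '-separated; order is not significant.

Stepwise |·|:
  S → 5
  π[h,y](S) → 5
  T → 4
  (π[h,y](S) ⋈[h=e] T) → 3

== RESULT ==
h | y | v | e | f
6 | q | r | 6 | 8
6 | q | s | 6 | 4
7 | r | t | 7 | 6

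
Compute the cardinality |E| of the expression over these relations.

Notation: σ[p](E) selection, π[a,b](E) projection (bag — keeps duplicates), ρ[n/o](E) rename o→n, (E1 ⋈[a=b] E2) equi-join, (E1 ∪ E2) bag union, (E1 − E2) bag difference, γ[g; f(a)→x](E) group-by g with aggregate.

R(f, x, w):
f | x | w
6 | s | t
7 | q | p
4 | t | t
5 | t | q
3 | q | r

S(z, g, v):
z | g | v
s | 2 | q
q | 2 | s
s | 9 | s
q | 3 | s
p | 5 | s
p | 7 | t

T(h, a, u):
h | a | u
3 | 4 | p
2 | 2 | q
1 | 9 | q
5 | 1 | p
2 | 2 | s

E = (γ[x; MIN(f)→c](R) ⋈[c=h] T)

Row counts bottom-up:
  R → 5
  γ[x; MIN(f)→c](R) → 3
  T → 5
  (γ[x; MIN(f)→c](R) ⋈[c=h] T) → 1

|E| = 1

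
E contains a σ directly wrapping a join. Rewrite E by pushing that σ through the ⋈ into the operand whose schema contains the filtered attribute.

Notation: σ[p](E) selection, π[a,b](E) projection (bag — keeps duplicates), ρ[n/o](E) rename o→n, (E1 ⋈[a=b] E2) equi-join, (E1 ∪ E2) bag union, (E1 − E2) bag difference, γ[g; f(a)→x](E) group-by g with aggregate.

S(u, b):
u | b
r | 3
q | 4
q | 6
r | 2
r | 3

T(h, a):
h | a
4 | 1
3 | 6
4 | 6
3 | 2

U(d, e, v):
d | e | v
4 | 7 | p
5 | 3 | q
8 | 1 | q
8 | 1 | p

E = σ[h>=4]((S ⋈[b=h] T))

σ filters on h, owned by the right side.
E' = (S ⋈[b=h] σ[h>=4](T))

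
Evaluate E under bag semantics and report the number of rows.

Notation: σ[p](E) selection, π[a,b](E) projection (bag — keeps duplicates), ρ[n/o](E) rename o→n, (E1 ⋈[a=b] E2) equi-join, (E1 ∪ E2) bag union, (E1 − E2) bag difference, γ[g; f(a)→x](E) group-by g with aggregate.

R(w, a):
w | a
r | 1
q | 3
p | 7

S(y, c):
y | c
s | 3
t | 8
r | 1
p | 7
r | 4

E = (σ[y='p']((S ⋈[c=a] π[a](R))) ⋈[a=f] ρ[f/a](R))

Subexpression sizes:
  S → 5
  R → 3
  π[a](R) → 3
  (S ⋈[c=a] π[a](R)) → 3
  σ[y='p']((S ⋈[c=a] π[a](R))) → 1
  R → 3
  ρ[f/a](R) → 3
  (σ[y='p']((S ⋈[c=a] π[a](R))) ⋈[a=f] ρ[f/a](R)) → 1

|E| = 1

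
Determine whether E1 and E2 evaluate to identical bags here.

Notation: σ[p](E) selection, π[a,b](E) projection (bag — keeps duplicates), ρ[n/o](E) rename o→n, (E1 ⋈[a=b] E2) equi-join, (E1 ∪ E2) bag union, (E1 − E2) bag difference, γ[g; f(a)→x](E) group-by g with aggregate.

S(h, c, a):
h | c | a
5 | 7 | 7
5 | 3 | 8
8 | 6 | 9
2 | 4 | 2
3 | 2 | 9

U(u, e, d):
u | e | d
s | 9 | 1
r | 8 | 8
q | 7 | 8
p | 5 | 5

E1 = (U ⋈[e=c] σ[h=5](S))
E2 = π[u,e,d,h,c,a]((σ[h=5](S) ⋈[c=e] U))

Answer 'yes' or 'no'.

E1 per-node cardinality:
  U → 4
  S → 5
  σ[h=5](S) → 2
  (U ⋈[e=c] σ[h=5](S)) → 1
E2 per-node cardinality:
  S → 5
  σ[h=5](S) → 2
  U → 4
  (σ[h=5](S) ⋈[c=e] U) → 1
  π[u,e,d,h,c,a]((σ[h=5](S) ⋈[c=e] U)) → 1

E1 and E2 produce the same multiset:
u | e | d | h | c | a
q | 7 | 8 | 5 | 7 | 7

yes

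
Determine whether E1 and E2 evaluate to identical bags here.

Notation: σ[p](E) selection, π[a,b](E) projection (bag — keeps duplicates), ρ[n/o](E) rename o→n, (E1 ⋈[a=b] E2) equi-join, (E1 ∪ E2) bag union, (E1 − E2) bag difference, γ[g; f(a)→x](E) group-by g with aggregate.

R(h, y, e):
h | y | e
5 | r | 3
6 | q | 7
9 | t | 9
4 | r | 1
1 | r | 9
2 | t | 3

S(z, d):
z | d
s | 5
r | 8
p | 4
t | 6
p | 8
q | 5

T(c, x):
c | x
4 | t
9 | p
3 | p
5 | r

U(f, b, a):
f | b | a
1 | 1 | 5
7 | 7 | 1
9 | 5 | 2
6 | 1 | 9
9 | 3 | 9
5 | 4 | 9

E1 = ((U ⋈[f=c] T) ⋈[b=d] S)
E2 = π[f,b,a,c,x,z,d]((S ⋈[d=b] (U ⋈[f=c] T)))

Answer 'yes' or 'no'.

E1 row counts bottom-up:
  U → 6
  T → 4
  (U ⋈[f=c] T) → 3
  S → 6
  ((U ⋈[f=c] T) ⋈[b=d] S) → 3
E2 row counts bottom-up:
  S → 6
  U → 6
  T → 4
  (U ⋈[f=c] T) → 3
  (S ⋈[d=b] (U ⋈[f=c] T)) → 3
  π[f,b,a,c,x,z,d]((S ⋈[d=b] (U ⋈[f=c] T))) → 3

E1 and E2 produce the same multiset:
f | b | a | c | x | z | d
5 | 4 | 9 | 5 | r | p | 4
9 | 5 | 2 | 9 | p | q | 5
9 | 5 | 2 | 9 | p | s | 5

yes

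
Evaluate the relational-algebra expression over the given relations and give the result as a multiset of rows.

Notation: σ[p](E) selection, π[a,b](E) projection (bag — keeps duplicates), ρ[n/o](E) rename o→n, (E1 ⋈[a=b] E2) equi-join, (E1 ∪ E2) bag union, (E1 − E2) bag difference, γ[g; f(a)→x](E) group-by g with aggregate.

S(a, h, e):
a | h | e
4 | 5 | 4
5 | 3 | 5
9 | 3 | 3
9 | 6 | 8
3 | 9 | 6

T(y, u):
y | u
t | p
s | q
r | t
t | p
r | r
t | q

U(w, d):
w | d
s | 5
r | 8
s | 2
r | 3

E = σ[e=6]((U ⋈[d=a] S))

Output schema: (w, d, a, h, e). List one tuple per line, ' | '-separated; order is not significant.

Row counts bottom-up:
  U → 4
  S → 5
  (U ⋈[d=a] S) → 2
  σ[e=6]((U ⋈[d=a] S)) → 1

== RESULT ==
w | d | a | h | e
r | 3 | 3 | 9 | 6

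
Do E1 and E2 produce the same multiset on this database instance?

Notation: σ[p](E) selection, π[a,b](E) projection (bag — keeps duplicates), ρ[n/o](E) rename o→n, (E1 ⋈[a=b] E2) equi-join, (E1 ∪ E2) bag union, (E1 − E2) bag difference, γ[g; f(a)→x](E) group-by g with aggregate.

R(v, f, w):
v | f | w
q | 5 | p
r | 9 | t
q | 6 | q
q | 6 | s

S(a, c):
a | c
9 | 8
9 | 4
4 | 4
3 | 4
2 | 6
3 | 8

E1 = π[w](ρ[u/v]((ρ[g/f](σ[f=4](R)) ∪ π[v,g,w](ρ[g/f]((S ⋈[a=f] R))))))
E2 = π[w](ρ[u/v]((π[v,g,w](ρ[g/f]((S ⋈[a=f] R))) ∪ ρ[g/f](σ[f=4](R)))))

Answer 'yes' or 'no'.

E1 per-node cardinality:
  R → 4
  σ[f=4](R) → 0
  ρ[g/f](σ[f=4](R)) → 0
  S → 6
  R → 4
  (S ⋈[a=f] R) → 2
  ρ[g/f]((S ⋈[a=f] R)) → 2
  π[v,g,w](ρ[g/f]((S ⋈[a=f] R))) → 2
  (ρ[g/f](σ[f=4](R)) ∪ π[v,g,w](ρ[g/f]((S ⋈[a=f] R)))) → 2
  ρ[u/v]((ρ[g/f](σ[f=4](R)) ∪ π[v,g,w](ρ[g/f]((S ⋈[a=f] R))))) → 2
  π[w](ρ[u/v]((ρ[g/f](σ[f=4](R)) ∪ π[v,g,w](ρ[g/f]((S ⋈[a=f] R)))))) → 2
E2 per-node cardinality:
  S → 6
  R → 4
  (S ⋈[a=f] R) → 2
  ρ[g/f]((S ⋈[a=f] R)) → 2
  π[v,g,w](ρ[g/f]((S ⋈[a=f] R))) → 2
  R → 4
  σ[f=4](R) → 0
  ρ[g/f](σ[f=4](R)) → 0
  (π[v,g,w](ρ[g/f]((S ⋈[a=f] R))) ∪ ρ[g/f](σ[f=4](R))) → 2
  ρ[u/v]((π[v,g,w](ρ[g/f]((S ⋈[a=f] R))) ∪ ρ[g/f](σ[f=4](R)))) → 2
  π[w](ρ[u/v]((π[v,g,w](ρ[g/f]((S ⋈[a=f] R))) ∪ ρ[g/f](σ[f=4](R))))) → 2

E1 and E2 produce the same multiset:
w
t
t

yes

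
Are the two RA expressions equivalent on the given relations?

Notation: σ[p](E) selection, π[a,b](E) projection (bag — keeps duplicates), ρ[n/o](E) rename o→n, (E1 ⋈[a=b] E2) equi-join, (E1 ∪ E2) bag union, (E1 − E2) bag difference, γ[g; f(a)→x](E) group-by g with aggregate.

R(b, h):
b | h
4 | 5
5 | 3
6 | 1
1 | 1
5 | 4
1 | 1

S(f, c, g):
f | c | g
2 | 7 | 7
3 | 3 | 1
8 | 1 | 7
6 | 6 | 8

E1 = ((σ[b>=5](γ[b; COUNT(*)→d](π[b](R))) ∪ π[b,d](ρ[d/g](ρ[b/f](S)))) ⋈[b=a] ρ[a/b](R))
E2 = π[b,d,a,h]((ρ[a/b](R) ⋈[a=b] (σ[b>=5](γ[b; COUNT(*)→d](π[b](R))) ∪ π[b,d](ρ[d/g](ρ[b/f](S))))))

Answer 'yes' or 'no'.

E1 row counts bottom-up:
  R → 6
  π[b](R) → 6
  γ[b; COUNT(*)→d](π[b](R)) → 4
  σ[b>=5](γ[b; COUNT(*)→d](π[b](R))) → 2
  S → 4
  ρ[b/f](S) → 4
  ρ[d/g](ρ[b/f](S)) → 4
  π[b,d](ρ[d/g](ρ[b/f](S))) → 4
  (σ[b>=5](γ[b; COUNT(*)→d](π[b](R))) ∪ π[b,d](ρ[d/g](ρ[b/f](S)))) → 6
  R → 6
  ρ[a/b](R) → 6
  ((σ[b>=5](γ[b; COUNT(*)→d](π[b](R))) ∪ π[b,d](ρ[d/g](ρ[b/f](S)))) ⋈[b=a] ρ[a/b](R)) → 4
E2 row counts bottom-up:
  R → 6
  ρ[a/b](R) → 6
  R → 6
  π[b](R) → 6
  γ[b; COUNT(*)→d](π[b](R)) → 4
  σ[b>=5](γ[b; COUNT(*)→d](π[b](R))) → 2
  S → 4
  ρ[b/f](S) → 4
  ρ[d/g](ρ[b/f](S)) → 4
  π[b,d](ρ[d/g](ρ[b/f](S))) → 4
  (σ[b>=5](γ[b; COUNT(*)→d](π[b](R))) ∪ π[b,d](ρ[d/g](ρ[b/f](S)))) → 6
  (ρ[a/b](R) ⋈[a=b] (σ[b>=5](γ[b; COUNT(*)→d](π[b](R))) ∪ π[b,d](ρ[d/g](ρ[b/f](S))))) → 4
  π[b,d,a,h]((ρ[a/b](R) ⋈[a=b] (σ[b>=5](γ[b; COUNT(*)→d](π[b](R))) ∪ π[b,d](ρ[d/g](ρ[b/f](S)))))) → 4

E1 and E2 produce the same multiset:
b | d | a | h
5 | 2 | 5 | 3
5 | 2 | 5 | 4
6 | 1 | 6 | 1
6 | 8 | 6 | 1

yes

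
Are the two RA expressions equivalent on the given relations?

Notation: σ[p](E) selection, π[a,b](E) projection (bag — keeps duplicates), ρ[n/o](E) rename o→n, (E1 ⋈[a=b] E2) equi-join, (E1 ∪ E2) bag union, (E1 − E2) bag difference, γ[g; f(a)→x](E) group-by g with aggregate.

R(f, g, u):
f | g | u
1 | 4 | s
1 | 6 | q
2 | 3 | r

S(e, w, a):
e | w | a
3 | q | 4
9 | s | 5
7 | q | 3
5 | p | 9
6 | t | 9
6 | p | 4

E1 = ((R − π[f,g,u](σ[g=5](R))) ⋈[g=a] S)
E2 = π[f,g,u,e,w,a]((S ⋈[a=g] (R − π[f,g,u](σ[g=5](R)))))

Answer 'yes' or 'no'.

E1 per-node cardinality:
  R → 3
  R → 3
  σ[g=5](R) → 0
  π[f,g,u](σ[g=5](R)) → 0
  (R − π[f,g,u](σ[g=5](R))) → 3
  S → 6
  ((R − π[f,g,u](σ[g=5](R))) ⋈[g=a] S) → 3
E2 per-node cardinality:
  S → 6
  R → 3
  R → 3
  σ[g=5](R) → 0
  π[f,g,u](σ[g=5](R)) → 0
  (R − π[f,g,u](σ[g=5](R))) → 3
  (S ⋈[a=g] (R − π[f,g,u](σ[g=5](R)))) → 3
  π[f,g,u,e,w,a]((S ⋈[a=g] (R − π[f,g,u](σ[g=5](R))))) → 3

E1 and E2 produce the same multiset:
f | g | u | e | w | a
1 | 4 | s | 3 | q | 4
1 | 4 | s | 6 | p | 4
2 | 3 | r | 7 | q | 3

yes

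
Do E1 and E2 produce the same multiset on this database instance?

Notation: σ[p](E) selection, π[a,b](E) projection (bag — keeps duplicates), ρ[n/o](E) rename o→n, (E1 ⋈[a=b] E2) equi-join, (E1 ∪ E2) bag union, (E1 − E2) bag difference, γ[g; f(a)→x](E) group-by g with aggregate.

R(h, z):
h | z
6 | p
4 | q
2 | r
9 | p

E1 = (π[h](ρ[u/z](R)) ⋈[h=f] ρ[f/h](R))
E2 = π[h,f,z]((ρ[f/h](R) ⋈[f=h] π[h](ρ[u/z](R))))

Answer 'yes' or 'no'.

E1 row counts bottom-up:
  R → 4
  ρ[u/z](R) → 4
  π[h](ρ[u/z](R)) → 4
  R → 4
  ρ[f/h](R) → 4
  (π[h](ρ[u/z](R)) ⋈[h=f] ρ[f/h](R)) → 4
E2 row counts bottom-up:
  R → 4
  ρ[f/h](R) → 4
  R → 4
  ρ[u/z](R) → 4
  π[h](ρ[u/z](R)) → 4
  (ρ[f/h](R) ⋈[f=h] π[h](ρ[u/z](R))) → 4
  π[h,f,z]((ρ[f/h](R) ⋈[f=h] π[h](ρ[u/z](R)))) → 4

E1 and E2 produce the same multiset:
h | f | z
2 | 2 | r
4 | 4 | q
6 | 6 | p
9 | 9 | p

yes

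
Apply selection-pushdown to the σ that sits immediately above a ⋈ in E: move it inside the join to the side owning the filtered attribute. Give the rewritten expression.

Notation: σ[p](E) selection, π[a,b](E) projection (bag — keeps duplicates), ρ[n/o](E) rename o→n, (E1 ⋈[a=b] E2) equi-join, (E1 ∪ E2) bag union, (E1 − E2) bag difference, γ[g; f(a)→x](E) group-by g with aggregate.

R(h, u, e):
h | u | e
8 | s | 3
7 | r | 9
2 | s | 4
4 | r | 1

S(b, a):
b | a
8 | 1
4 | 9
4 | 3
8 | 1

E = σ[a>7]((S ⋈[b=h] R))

σ filters on a, owned by the left side.
E' = (σ[a>7](S) ⋈[b=h] R)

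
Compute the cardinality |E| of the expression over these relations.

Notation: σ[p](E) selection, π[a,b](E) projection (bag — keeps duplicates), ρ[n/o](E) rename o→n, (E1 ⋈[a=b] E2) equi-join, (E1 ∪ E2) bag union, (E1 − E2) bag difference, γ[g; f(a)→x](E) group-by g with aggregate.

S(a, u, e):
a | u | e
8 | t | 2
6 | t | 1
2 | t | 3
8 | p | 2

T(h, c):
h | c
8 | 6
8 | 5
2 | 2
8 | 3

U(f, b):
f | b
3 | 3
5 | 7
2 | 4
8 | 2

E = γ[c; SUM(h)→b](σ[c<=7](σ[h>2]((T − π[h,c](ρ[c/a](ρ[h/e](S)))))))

Row counts bottom-up:
  T → 4
  S → 4
  ρ[h/e](S) → 4
  ρ[c/a](ρ[h/e](S)) → 4
  π[h,c](ρ[c/a](ρ[h/e](S))) → 4
  (T − π[h,c](ρ[c/a](ρ[h/e](S)))) → 4
  σ[h>2]((T − π[h,c](ρ[c/a](ρ[h/e](S))))) → 3
  σ[c<=7](σ[h>2]((T − π[h,c](ρ[c/a](ρ[h/e](S)))))) → 3
  γ[c; SUM(h)→b](σ[c<=7](σ[h>2]((T − π[h,c](ρ[c/a](ρ[h/e](S))))))) → 3

|E| = 3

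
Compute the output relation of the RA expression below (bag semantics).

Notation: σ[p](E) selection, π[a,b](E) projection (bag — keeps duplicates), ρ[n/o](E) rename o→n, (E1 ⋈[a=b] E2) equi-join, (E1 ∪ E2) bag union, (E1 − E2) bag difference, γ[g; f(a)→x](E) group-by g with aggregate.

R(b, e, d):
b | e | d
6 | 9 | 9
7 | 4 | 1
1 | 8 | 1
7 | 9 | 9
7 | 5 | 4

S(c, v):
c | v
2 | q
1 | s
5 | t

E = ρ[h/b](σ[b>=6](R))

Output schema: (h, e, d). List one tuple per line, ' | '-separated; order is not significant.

Row counts bottom-up:
  R → 5
  σ[b>=6](R) → 4
  ρ[h/b](σ[b>=6](R)) → 4

== RESULT ==
h | e | d
6 | 9 | 9
7 | 4 | 1
7 | 5 | 4
7 | 9 | 9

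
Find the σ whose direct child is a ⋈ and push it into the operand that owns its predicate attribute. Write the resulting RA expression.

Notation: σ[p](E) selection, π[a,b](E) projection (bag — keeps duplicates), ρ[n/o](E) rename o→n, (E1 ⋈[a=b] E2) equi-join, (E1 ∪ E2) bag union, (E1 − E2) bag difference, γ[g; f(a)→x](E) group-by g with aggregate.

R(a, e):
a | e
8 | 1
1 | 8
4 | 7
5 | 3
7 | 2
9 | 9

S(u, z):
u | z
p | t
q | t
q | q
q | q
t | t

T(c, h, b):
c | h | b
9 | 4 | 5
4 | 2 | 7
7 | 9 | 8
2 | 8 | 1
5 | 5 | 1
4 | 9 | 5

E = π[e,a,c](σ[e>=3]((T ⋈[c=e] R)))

σ filters on e, owned by the right side.
E' = π[e,a,c]((T ⋈[c=e] σ[e>=3](R)))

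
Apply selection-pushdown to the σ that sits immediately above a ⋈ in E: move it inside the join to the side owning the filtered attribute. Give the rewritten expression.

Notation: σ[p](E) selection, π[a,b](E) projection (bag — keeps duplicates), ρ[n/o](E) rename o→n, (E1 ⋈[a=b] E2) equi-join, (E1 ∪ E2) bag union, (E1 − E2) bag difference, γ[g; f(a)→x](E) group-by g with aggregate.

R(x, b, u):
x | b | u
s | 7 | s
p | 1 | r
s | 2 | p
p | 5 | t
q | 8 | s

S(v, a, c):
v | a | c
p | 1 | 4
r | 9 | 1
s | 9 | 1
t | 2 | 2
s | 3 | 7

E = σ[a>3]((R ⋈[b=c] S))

σ filters on a, owned by the right side.
E' = (R ⋈[b=c] σ[a>3](S))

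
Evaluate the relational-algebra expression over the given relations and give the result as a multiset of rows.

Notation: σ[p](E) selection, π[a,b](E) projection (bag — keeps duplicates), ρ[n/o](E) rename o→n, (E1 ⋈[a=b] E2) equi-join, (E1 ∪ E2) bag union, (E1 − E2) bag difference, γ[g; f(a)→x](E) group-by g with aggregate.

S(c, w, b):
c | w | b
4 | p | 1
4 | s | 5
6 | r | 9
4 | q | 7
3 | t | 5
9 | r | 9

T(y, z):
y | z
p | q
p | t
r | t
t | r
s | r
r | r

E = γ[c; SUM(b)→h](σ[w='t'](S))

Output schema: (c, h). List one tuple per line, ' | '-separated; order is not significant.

Subexpression sizes:
  S → 6
  σ[w='t'](S) → 1
  γ[c; SUM(b)→h](σ[w='t'](S)) → 1

== RESULT ==
c | h
3 | 5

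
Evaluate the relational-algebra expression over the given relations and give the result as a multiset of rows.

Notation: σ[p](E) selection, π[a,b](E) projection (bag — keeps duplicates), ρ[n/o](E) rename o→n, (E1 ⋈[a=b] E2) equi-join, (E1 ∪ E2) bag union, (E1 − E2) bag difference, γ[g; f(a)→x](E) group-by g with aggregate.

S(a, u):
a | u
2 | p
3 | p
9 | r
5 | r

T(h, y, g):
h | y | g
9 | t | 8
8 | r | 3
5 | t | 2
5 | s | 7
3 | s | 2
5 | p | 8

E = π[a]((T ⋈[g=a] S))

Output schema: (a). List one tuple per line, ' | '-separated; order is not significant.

Subexpression sizes:
  T → 6
  S → 4
  (T ⋈[g=a] S) → 3
  π[a]((T ⋈[g=a] S)) → 3

== RESULT ==
a
2
2
3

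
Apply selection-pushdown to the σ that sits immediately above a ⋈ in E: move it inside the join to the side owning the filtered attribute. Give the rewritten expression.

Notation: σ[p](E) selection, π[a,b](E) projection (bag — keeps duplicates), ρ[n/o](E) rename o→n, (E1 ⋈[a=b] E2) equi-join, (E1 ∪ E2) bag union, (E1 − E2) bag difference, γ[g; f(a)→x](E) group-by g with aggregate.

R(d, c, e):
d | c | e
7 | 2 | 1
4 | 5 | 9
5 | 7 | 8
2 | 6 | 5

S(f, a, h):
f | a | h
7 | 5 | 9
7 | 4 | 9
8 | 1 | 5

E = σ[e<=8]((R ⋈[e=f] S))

σ filters on e, owned by the left side.
E' = (σ[e<=8](R) ⋈[e=f] S)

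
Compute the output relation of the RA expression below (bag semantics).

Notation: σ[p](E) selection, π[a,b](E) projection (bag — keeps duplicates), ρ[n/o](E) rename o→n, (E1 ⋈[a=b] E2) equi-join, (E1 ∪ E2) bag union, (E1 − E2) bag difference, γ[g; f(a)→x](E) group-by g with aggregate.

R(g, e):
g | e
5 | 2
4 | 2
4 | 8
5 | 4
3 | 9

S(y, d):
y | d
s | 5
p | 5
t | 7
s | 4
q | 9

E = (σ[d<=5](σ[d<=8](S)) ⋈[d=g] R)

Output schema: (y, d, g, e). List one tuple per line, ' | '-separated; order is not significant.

Stepwise |·|:
  S → 5
  σ[d<=8](S) → 4
  σ[d<=5](σ[d<=8](S)) → 3
  R → 5
  (σ[d<=5](σ[d<=8](S)) ⋈[d=g] R) → 6

== RESULT ==
y | d | g | e
p | 5 | 5 | 2
p | 5 | 5 | 4
s | 4 | 4 | 2
s | 4 | 4 | 8
s | 5 | 5 | 2
s | 5 | 5 | 4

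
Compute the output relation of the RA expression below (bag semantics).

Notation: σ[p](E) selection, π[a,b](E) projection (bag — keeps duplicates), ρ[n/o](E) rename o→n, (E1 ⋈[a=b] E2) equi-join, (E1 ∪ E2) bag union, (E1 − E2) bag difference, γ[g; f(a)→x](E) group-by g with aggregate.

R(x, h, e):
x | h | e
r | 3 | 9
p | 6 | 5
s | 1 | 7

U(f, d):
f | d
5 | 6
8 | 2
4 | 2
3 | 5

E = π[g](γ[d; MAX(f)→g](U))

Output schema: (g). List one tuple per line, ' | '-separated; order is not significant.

Row counts bottom-up:
  U → 4
  γ[d; MAX(f)→g](U) → 3
  π[g](γ[d; MAX(f)→g](U)) → 3

== RESULT ==
g
3
5
8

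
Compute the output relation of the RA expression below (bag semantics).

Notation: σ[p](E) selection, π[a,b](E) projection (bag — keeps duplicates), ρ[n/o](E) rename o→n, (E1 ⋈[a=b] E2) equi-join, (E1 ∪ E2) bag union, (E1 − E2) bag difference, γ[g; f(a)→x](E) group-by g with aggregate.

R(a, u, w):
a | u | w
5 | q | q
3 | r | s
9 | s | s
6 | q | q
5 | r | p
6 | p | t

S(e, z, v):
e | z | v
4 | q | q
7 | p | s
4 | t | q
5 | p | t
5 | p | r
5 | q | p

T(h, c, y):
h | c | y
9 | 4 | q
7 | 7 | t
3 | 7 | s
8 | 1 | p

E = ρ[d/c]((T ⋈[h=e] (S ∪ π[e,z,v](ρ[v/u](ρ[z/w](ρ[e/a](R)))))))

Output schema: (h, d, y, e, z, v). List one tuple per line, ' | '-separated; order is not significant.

Per-node cardinality:
  T → 4
  S → 6
  R → 6
  ρ[e/a](R) → 6
  ρ[z/w](ρ[e/a](R)) → 6
  ρ[v/u](ρ[z/w](ρ[e/a](R))) → 6
  π[e,z,v](ρ[v/u](ρ[z/w](ρ[e/a](R)))) → 6
  (S ∪ π[e,z,v](ρ[v/u](ρ[z/w](ρ[e/a](R))))) → 12
  (T ⋈[h=e] (S ∪ π[e,z,v](ρ[v/u](ρ[z/w](ρ[e/a](R)))))) → 3
  ρ[d/c]((T ⋈[h=e] (S ∪ π[e,z,v](ρ[v/u](ρ[z/w](ρ[e/a](R))))))) → 3

== RESULT ==
h | d | y | e | z | v
3 | 7 | s | 3 | s | r
7 | 7 | t | 7 | p | s
9 | 4 | q | 9 | s | s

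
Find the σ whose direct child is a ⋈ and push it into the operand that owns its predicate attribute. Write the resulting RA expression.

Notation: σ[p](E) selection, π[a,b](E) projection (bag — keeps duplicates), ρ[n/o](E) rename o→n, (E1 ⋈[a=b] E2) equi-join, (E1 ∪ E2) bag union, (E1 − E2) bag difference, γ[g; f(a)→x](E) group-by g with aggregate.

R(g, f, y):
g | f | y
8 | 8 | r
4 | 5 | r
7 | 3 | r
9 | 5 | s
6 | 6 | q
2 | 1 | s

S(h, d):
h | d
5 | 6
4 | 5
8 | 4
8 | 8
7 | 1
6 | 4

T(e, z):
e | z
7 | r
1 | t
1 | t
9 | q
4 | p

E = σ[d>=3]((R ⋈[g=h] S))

σ filters on d, owned by the right side.
E' = (R ⋈[g=h] σ[d>=3](S))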